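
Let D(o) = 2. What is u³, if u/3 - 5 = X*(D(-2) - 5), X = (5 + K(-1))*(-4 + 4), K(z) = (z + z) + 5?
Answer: 3375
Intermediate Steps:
K(z) = 5 + 2*z (K(z) = 2*z + 5 = 5 + 2*z)
X = 0 (X = (5 + (5 + 2*(-1)))*(-4 + 4) = (5 + (5 - 2))*0 = (5 + 3)*0 = 8*0 = 0)
u = 15 (u = 15 + 3*(0*(2 - 5)) = 15 + 3*(0*(-3)) = 15 + 3*0 = 15 + 0 = 15)
u³ = 15³ = 3375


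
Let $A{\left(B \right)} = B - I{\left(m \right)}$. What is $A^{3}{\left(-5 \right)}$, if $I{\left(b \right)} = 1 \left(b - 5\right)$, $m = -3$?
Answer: $27$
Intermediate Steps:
$I{\left(b \right)} = -5 + b$ ($I{\left(b \right)} = 1 \left(-5 + b\right) = -5 + b$)
$A{\left(B \right)} = 8 + B$ ($A{\left(B \right)} = B - \left(-5 - 3\right) = B - -8 = B + 8 = 8 + B$)
$A^{3}{\left(-5 \right)} = \left(8 - 5\right)^{3} = 3^{3} = 27$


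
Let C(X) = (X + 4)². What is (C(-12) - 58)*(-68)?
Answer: -408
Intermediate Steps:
C(X) = (4 + X)²
(C(-12) - 58)*(-68) = ((4 - 12)² - 58)*(-68) = ((-8)² - 58)*(-68) = (64 - 58)*(-68) = 6*(-68) = -408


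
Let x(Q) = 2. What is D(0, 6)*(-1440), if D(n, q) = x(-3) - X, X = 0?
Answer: -2880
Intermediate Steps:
D(n, q) = 2 (D(n, q) = 2 - 1*0 = 2 + 0 = 2)
D(0, 6)*(-1440) = 2*(-1440) = -2880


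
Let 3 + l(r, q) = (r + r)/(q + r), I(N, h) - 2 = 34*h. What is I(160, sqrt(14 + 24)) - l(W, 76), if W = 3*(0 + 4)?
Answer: 52/11 + 34*sqrt(38) ≈ 214.32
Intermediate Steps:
I(N, h) = 2 + 34*h
W = 12 (W = 3*4 = 12)
l(r, q) = -3 + 2*r/(q + r) (l(r, q) = -3 + (r + r)/(q + r) = -3 + (2*r)/(q + r) = -3 + 2*r/(q + r))
I(160, sqrt(14 + 24)) - l(W, 76) = (2 + 34*sqrt(14 + 24)) - (-1*12 - 3*76)/(76 + 12) = (2 + 34*sqrt(38)) - (-12 - 228)/88 = (2 + 34*sqrt(38)) - (-240)/88 = (2 + 34*sqrt(38)) - 1*(-30/11) = (2 + 34*sqrt(38)) + 30/11 = 52/11 + 34*sqrt(38)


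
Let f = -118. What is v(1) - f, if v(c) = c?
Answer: 119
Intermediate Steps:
v(1) - f = 1 - 1*(-118) = 1 + 118 = 119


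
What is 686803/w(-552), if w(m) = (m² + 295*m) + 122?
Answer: 52831/10922 ≈ 4.8371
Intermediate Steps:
w(m) = 122 + m² + 295*m
686803/w(-552) = 686803/(122 + (-552)² + 295*(-552)) = 686803/(122 + 304704 - 162840) = 686803/141986 = 686803*(1/141986) = 52831/10922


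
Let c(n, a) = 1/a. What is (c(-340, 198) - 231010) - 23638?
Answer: -50420303/198 ≈ -2.5465e+5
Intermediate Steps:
(c(-340, 198) - 231010) - 23638 = (1/198 - 231010) - 23638 = -45739979/198 - 23638 = -50420303/198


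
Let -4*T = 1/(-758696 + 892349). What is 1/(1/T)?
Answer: -1/534612 ≈ -1.8705e-6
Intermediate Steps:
T = -1/534612 (T = -1/(4*(-758696 + 892349)) = -¼/133653 = -¼*1/133653 = -1/534612 ≈ -1.8705e-6)
1/(1/T) = 1/(1/(-1/534612)) = 1/(-534612) = -1/534612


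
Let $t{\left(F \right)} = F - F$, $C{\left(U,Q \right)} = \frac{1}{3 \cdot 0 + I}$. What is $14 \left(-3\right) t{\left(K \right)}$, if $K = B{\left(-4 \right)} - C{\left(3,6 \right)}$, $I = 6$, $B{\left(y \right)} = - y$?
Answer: $0$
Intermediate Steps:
$C{\left(U,Q \right)} = \frac{1}{6}$ ($C{\left(U,Q \right)} = \frac{1}{3 \cdot 0 + 6} = \frac{1}{0 + 6} = \frac{1}{6}$)
$K = \frac{23}{6}$ ($K = \left(-1\right) \left(-4\right) - \frac{1}{6} = 4 - \frac{1}{6} = \frac{23}{6} \approx 3.8333$)
$t{\left(F \right)} = 0$
$14 \left(-3\right) t{\left(K \right)} = 14 \left(-3\right) 0 = \left(-42\right) 0 = 0$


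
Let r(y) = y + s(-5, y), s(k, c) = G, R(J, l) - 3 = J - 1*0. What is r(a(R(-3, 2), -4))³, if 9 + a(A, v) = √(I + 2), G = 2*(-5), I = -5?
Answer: -6688 + 1080*I*√3 ≈ -6688.0 + 1870.6*I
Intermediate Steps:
G = -10
R(J, l) = 3 + J (R(J, l) = 3 + (J - 1*0) = 3 + (J + 0) = 3 + J)
s(k, c) = -10
a(A, v) = -9 + I*√3 (a(A, v) = -9 + √(-5 + 2) = -9 + √(-3) = -9 + I*√3)
r(y) = -10 + y (r(y) = y - 10 = -10 + y)
r(a(R(-3, 2), -4))³ = (-10 + (-9 + I*√3))³ = (-19 + I*√3)³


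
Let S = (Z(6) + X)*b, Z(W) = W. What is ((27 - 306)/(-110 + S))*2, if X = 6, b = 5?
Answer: 279/25 ≈ 11.160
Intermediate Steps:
S = 60 (S = (6 + 6)*5 = 12*5 = 60)
((27 - 306)/(-110 + S))*2 = ((27 - 306)/(-110 + 60))*2 = -279/(-50)*2 = -279*(-1/50)*2 = (279/50)*2 = 279/25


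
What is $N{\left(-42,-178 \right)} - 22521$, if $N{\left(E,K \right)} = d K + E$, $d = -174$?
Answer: $8409$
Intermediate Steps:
$N{\left(E,K \right)} = E - 174 K$ ($N{\left(E,K \right)} = - 174 K + E = E - 174 K$)
$N{\left(-42,-178 \right)} - 22521 = \left(-42 - -30972\right) - 22521 = \left(-42 + 30972\right) - 22521 = 30930 - 22521 = 8409$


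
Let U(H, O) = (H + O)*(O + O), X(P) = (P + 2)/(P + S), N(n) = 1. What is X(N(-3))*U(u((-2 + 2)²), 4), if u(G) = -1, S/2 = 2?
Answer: 72/5 ≈ 14.400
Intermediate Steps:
S = 4 (S = 2*2 = 4)
X(P) = (2 + P)/(4 + P) (X(P) = (P + 2)/(P + 4) = (2 + P)/(4 + P))
U(H, O) = 2*O*(H + O) (U(H, O) = (H + O)*(2*O) = 2*O*(H + O))
X(N(-3))*U(u((-2 + 2)²), 4) = ((2 + 1)/(4 + 1))*(2*4*(-1 + 4)) = (3/5)*(2*4*3) = ((⅕)*3)*24 = (⅗)*24 = 72/5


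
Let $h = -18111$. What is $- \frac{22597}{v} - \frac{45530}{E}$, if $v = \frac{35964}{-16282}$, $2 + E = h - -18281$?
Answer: $\frac{2507243773}{251748} \approx 9959.3$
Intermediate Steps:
$E = 168$ ($E = -2 - -170 = -2 + \left(-18111 + 18281\right) = -2 + 170 = 168$)
$v = - \frac{17982}{8141}$ ($v = 35964 \left(- \frac{1}{16282}\right) = - \frac{17982}{8141} \approx -2.2088$)
$- \frac{22597}{v} - \frac{45530}{E} = - \frac{22597}{- \frac{17982}{8141}} - \frac{45530}{168} = \left(-22597\right) \left(- \frac{8141}{17982}\right) - \frac{22765}{84} = \frac{183962177}{17982} - \frac{22765}{84} = \frac{2507243773}{251748}$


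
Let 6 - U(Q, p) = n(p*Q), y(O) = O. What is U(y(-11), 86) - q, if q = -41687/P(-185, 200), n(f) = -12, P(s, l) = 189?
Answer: 45089/189 ≈ 238.57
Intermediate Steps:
q = -41687/189 ≈ -220.57
U(Q, p) = 18 (U(Q, p) = 6 - 1*(-12) = 6 + 12 = 18)
U(y(-11), 86) - q = 18 - 1*(-41687/189) = 18 + 41687/189 = 45089/189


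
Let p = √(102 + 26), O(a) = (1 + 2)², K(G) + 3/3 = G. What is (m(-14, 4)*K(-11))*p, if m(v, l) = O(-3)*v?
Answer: 12096*√2 ≈ 17106.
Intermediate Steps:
K(G) = -1 + G
O(a) = 9 (O(a) = 3² = 9)
m(v, l) = 9*v
p = 8*√2 (p = √128 = 8*√2 ≈ 11.314)
(m(-14, 4)*K(-11))*p = ((9*(-14))*(-1 - 11))*(8*√2) = (-126*(-12))*(8*√2) = 1512*(8*√2) = 12096*√2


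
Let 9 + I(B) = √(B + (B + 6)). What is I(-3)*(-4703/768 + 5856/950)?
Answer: -44337/121600 ≈ -0.36461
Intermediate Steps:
I(B) = -9 + √(6 + 2*B) (I(B) = -9 + √(B + (B + 6)) = -9 + √(B + (6 + B)) = -9 + √(6 + 2*B))
I(-3)*(-4703/768 + 5856/950) = (-9 + √(6 + 2*(-3)))*(-4703/768 + 5856/950) = (-9 + √(6 - 6))*(-4703*1/768 + 5856*(1/950)) = (-9 + √0)*(-4703/768 + 2928/475) = (-9 + 0)*(14779/364800) = -9*14779/364800 = -44337/121600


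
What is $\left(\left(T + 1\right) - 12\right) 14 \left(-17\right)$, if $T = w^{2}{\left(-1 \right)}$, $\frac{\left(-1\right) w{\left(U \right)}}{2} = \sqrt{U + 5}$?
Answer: $-1190$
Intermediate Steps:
$w{\left(U \right)} = - 2 \sqrt{5 + U}$ ($w{\left(U \right)} = - 2 \sqrt{U + 5} = - 2 \sqrt{5 + U}$)
$T = 16$ ($T = \left(- 2 \sqrt{5 - 1}\right)^{2} = \left(- 2 \sqrt{4}\right)^{2} = \left(\left(-2\right) 2\right)^{2} = \left(-4\right)^{2} = 16$)
$\left(\left(T + 1\right) - 12\right) 14 \left(-17\right) = \left(\left(16 + 1\right) - 12\right) 14 \left(-17\right) = \left(17 - 12\right) 14 \left(-17\right) = 5 \cdot 14 \left(-17\right) = 70 \left(-17\right) = -1190$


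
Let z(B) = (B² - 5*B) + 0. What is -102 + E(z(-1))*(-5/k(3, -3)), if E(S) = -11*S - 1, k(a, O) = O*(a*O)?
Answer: -2419/27 ≈ -89.593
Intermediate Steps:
k(a, O) = a*O² (k(a, O) = O*(O*a) = a*O²)
z(B) = B² - 5*B
E(S) = -1 - 11*S
-102 + E(z(-1))*(-5/k(3, -3)) = -102 + (-1 - (-11)*(-5 - 1))*(-5/(3*(-3)²)) = -102 + (-1 - (-11)*(-6))*(-5/(3*9)) = -102 + (-1 - 11*6)*(-5/27) = -102 + (-1 - 66)*(-5*1/27) = -102 - 67*(-5/27) = -102 + 335/27 = -2419/27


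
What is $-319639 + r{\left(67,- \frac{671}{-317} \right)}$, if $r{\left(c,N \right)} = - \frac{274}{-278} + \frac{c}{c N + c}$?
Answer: $- \frac{43896483729}{137332} \approx -3.1964 \cdot 10^{5}$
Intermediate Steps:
$r{\left(c,N \right)} = \frac{137}{139} + \frac{c}{c + N c}$ ($r{\left(c,N \right)} = \left(-274\right) \left(- \frac{1}{278}\right) + \frac{c}{N c + c} = \frac{137}{139} + \frac{c}{c + N c}$)
$-319639 + r{\left(67,- \frac{671}{-317} \right)} = -319639 + \frac{276 + 137 \left(- \frac{671}{-317}\right)}{139 \left(1 - \frac{671}{-317}\right)} = -319639 + \frac{276 + 137 \left(\left(-671\right) \left(- \frac{1}{317}\right)\right)}{139 \left(1 - - \frac{671}{317}\right)} = -319639 + \frac{276 + 137 \cdot \frac{671}{317}}{139 \left(1 + \frac{671}{317}\right)} = -319639 + \frac{276 + \frac{91927}{317}}{139 \cdot \frac{988}{317}} = -319639 + \frac{1}{139} \cdot \frac{317}{988} \cdot \frac{179419}{317} = -319639 + \frac{179419}{137332} = - \frac{43896483729}{137332}$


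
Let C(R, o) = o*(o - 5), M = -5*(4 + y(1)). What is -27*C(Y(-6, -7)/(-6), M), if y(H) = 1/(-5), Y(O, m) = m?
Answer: -12312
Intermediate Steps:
y(H) = -1/5
M = -19 (M = -5*(4 - 1/5) = -5*19/5 = -19)
C(R, o) = o*(-5 + o)
-27*C(Y(-6, -7)/(-6), M) = -(-513)*(-5 - 19) = -(-513)*(-24) = -27*456 = -12312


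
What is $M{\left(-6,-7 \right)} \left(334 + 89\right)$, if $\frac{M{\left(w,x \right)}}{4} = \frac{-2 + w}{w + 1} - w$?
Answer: $\frac{64296}{5} \approx 12859.0$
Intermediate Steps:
$M{\left(w,x \right)} = - 4 w + \frac{4 \left(-2 + w\right)}{1 + w}$ ($M{\left(w,x \right)} = 4 \left(\frac{-2 + w}{w + 1} - w\right) = 4 \left(\frac{-2 + w}{1 + w} - w\right) = 4 \left(- w + \frac{-2 + w}{1 + w}\right) = - 4 w + \frac{4 \left(-2 + w\right)}{1 + w}$)
$M{\left(-6,-7 \right)} \left(334 + 89\right) = \frac{4 \left(-2 - \left(-6\right)^{2}\right)}{1 - 6} \left(334 + 89\right) = \frac{4 \left(-2 - 36\right)}{-5} \cdot 423 = 4 \left(- \frac{1}{5}\right) \left(-2 - 36\right) 423 = 4 \left(- \frac{1}{5}\right) \left(-38\right) 423 = \frac{152}{5} \cdot 423 = \frac{64296}{5}$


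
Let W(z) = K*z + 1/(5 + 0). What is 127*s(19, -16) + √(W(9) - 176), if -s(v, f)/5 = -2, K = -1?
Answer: 1270 + 2*I*√1155/5 ≈ 1270.0 + 13.594*I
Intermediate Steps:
s(v, f) = 10 (s(v, f) = -5*(-2) = 10)
W(z) = ⅕ - z (W(z) = -z + 1/(5 + 0) = -z + 1/5 = -z + ⅕ = ⅕ - z)
127*s(19, -16) + √(W(9) - 176) = 127*10 + √((⅕ - 1*9) - 176) = 1270 + √((⅕ - 9) - 176) = 1270 + √(-44/5 - 176) = 1270 + √(-924/5) = 1270 + 2*I*√1155/5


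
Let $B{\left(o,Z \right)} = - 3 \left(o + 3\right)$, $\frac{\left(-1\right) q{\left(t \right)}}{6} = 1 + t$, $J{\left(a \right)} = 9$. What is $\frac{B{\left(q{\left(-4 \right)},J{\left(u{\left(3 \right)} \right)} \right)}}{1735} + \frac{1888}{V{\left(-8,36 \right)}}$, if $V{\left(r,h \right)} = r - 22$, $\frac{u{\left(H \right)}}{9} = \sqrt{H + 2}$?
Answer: $- \frac{327757}{5205} \approx -62.97$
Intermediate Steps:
$u{\left(H \right)} = 9 \sqrt{2 + H}$ ($u{\left(H \right)} = 9 \sqrt{H + 2} = 9 \sqrt{2 + H}$)
$V{\left(r,h \right)} = -22 + r$ ($V{\left(r,h \right)} = r - 22 = -22 + r$)
$q{\left(t \right)} = -6 - 6 t$ ($q{\left(t \right)} = - 6 \left(1 + t\right) = -6 - 6 t$)
$B{\left(o,Z \right)} = -9 - 3 o$ ($B{\left(o,Z \right)} = - 3 \left(3 + o\right) = -9 - 3 o$)
$\frac{B{\left(q{\left(-4 \right)},J{\left(u{\left(3 \right)} \right)} \right)}}{1735} + \frac{1888}{V{\left(-8,36 \right)}} = \frac{-9 - 3 \left(-6 - -24\right)}{1735} + \frac{1888}{-22 - 8} = \left(-9 - 3 \left(-6 + 24\right)\right) \frac{1}{1735} + \frac{1888}{-30} = \left(-9 - 54\right) \frac{1}{1735} + 1888 \left(- \frac{1}{30}\right) = \left(-9 - 54\right) \frac{1}{1735} - \frac{944}{15} = \left(-63\right) \frac{1}{1735} - \frac{944}{15} = - \frac{63}{1735} - \frac{944}{15} = - \frac{327757}{5205}$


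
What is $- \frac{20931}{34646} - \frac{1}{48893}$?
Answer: $- \frac{1023414029}{1693946878} \approx -0.60416$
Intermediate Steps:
$- \frac{20931}{34646} - \frac{1}{48893} = - \frac{1023414029}{1693946878}$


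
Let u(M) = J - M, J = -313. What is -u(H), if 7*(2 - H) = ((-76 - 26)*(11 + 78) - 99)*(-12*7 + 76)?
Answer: -10173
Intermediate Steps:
H = -10486 (H = 2 - ((-76 - 26)*(11 + 78) - 99)*(-12*7 + 76)/7 = 2 - (-102*89 - 99)*(-84 + 76)/7 = 2 - (-9078 - 99)*(-8)/7 = 2 - (-1311)*(-8) = 2 - ⅐*73416 = 2 - 10488 = -10486)
u(M) = -313 - M
-u(H) = -(-313 - 1*(-10486)) = -(-313 + 10486) = -1*10173 = -10173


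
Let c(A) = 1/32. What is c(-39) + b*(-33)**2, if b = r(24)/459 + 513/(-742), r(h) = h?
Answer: -140456301/201824 ≈ -695.93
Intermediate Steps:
c(A) = 1/32
b = -72553/113526 (b = 24/459 + 513/(-742) = 24*(1/459) + 513*(-1/742) = 8/153 - 513/742 = -72553/113526 ≈ -0.63909)
c(-39) + b*(-33)**2 = 1/32 - 72553/113526*(-33)**2 = 1/32 - 72553/113526*1089 = 1/32 - 8778913/12614 = -140456301/201824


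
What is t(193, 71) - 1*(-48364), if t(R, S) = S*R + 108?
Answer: 62175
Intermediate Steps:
t(R, S) = 108 + R*S (t(R, S) = R*S + 108 = 108 + R*S)
t(193, 71) - 1*(-48364) = (108 + 193*71) - 1*(-48364) = (108 + 13703) + 48364 = 13811 + 48364 = 62175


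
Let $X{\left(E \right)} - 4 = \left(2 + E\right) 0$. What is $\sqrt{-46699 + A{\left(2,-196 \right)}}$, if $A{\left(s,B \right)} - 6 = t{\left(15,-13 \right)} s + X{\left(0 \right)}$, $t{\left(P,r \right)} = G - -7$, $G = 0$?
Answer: $5 i \sqrt{1867} \approx 216.04 i$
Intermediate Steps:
$t{\left(P,r \right)} = 7$ ($t{\left(P,r \right)} = 0 - -7 = 0 + 7 = 7$)
$X{\left(E \right)} = 4$ ($X{\left(E \right)} = 4 + \left(2 + E\right) 0 = 4 + 0 = 4$)
$A{\left(s,B \right)} = 10 + 7 s$ ($A{\left(s,B \right)} = 6 + \left(7 s + 4\right) = 6 + \left(4 + 7 s\right) = 10 + 7 s$)
$\sqrt{-46699 + A{\left(2,-196 \right)}} = \sqrt{-46699 + \left(10 + 7 \cdot 2\right)} = \sqrt{-46699 + \left(10 + 14\right)} = \sqrt{-46699 + 24} = \sqrt{-46675} = 5 i \sqrt{1867}$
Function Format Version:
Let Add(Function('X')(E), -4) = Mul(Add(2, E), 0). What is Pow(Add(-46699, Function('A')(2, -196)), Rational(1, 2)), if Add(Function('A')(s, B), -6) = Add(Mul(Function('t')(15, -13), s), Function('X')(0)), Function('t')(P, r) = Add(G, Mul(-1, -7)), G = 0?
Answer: Mul(5, I, Pow(1867, Rational(1, 2))) ≈ Mul(216.04, I)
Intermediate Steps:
Function('t')(P, r) = 7 (Function('t')(P, r) = Add(0, Mul(-1, -7)) = Add(0, 7) = 7)
Function('X')(E) = 4 (Function('X')(E) = Add(4, Mul(Add(2, E), 0)) = Add(4, 0) = 4)
Function('A')(s, B) = Add(10, Mul(7, s)) (Function('A')(s, B) = Add(6, Add(Mul(7, s), 4)) = Add(6, Add(4, Mul(7, s))) = Add(10, Mul(7, s)))
Pow(Add(-46699, Function('A')(2, -196)), Rational(1, 2)) = Pow(Add(-46699, Add(10, Mul(7, 2))), Rational(1, 2)) = Pow(Add(-46699, Add(10, 14)), Rational(1, 2)) = Pow(Add(-46699, 24), Rational(1, 2)) = Pow(-46675, Rational(1, 2)) = Mul(5, I, Pow(1867, Rational(1, 2)))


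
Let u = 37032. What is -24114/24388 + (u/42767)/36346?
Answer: -9370531175283/9477234002054 ≈ -0.98874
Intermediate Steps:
-24114/24388 + (u/42767)/36346 = -24114/24388 + (37032/42767)/36346 = -24114*1/24388 + (37032*(1/42767))*(1/36346) = -12057/12194 + (37032/42767)*(1/36346) = -12057/12194 + 18516/777204691 = -9370531175283/9477234002054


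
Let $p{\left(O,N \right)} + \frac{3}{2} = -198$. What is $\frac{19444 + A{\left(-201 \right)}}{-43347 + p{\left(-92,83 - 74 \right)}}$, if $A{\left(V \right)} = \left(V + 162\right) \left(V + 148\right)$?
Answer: $- \frac{43022}{87093} \approx -0.49398$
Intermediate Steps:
$p{\left(O,N \right)} = - \frac{399}{2}$ ($p{\left(O,N \right)} = - \frac{3}{2} - 198 = - \frac{399}{2}$)
$A{\left(V \right)} = \left(148 + V\right) \left(162 + V\right)$ ($A{\left(V \right)} = \left(162 + V\right) \left(148 + V\right) = \left(148 + V\right) \left(162 + V\right)$)
$\frac{19444 + A{\left(-201 \right)}}{-43347 + p{\left(-92,83 - 74 \right)}} = \frac{19444 + \left(23976 + \left(-201\right)^{2} + 310 \left(-201\right)\right)}{-43347 - \frac{399}{2}} = \frac{19444 + \left(23976 + 40401 - 62310\right)}{- \frac{87093}{2}} = \left(19444 + 2067\right) \left(- \frac{2}{87093}\right) = 21511 \left(- \frac{2}{87093}\right) = - \frac{43022}{87093}$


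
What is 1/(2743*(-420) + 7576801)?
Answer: 1/6424741 ≈ 1.5565e-7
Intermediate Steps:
1/(2743*(-420) + 7576801) = 1/(-1152060 + 7576801) = 1/6424741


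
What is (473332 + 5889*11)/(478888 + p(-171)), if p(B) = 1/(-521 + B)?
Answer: 372372812/331390495 ≈ 1.1237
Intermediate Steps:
(473332 + 5889*11)/(478888 + p(-171)) = (473332 + 5889*11)/(478888 + 1/(-521 - 171)) = (473332 + 64779)/(478888 + 1/(-692)) = 538111/(478888 - 1/692) = 538111/(331390495/692) = 538111*(692/331390495) = 372372812/331390495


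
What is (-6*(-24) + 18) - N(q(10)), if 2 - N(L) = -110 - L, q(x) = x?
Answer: 40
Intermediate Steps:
N(L) = 112 + L (N(L) = 2 - (-110 - L) = 2 + (110 + L) = 112 + L)
(-6*(-24) + 18) - N(q(10)) = (-6*(-24) + 18) - (112 + 10) = (144 + 18) - 1*122 = 162 - 122 = 40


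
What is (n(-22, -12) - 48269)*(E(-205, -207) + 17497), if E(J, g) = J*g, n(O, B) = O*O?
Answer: -2863850620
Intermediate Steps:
n(O, B) = O²
(n(-22, -12) - 48269)*(E(-205, -207) + 17497) = ((-22)² - 48269)*(-205*(-207) + 17497) = (484 - 48269)*(42435 + 17497) = -47785*59932 = -2863850620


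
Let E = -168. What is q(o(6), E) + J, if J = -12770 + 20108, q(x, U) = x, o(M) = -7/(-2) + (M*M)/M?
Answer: 14695/2 ≈ 7347.5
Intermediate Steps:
o(M) = 7/2 + M (o(M) = -7*(-1/2) + M**2/M = 7/2 + M)
J = 7338
q(o(6), E) + J = (7/2 + 6) + 7338 = 19/2 + 7338 = 14695/2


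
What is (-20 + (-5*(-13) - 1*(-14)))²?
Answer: 3481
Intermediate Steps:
(-20 + (-5*(-13) - 1*(-14)))² = (-20 + (65 + 14))² = (-20 + 79)² = 59² = 3481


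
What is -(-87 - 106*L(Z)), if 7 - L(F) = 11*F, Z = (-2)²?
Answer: -3835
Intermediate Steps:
Z = 4
L(F) = 7 - 11*F
-(-87 - 106*L(Z)) = -(-87 - 106*(7 - 11*4)) = -(-87 - 106*(7 - 44)) = -(-87 - 106*(-37)) = -(-87 + 3922) = -1*3835 = -3835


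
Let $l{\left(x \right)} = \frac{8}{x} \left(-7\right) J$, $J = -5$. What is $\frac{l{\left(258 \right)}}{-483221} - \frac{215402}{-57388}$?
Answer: $\frac{6713592637649}{1788655095246} \approx 3.7534$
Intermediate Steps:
$l{\left(x \right)} = \frac{280}{x}$ ($l{\left(x \right)} = \frac{8}{x} \left(-7\right) \left(-5\right) = - \frac{56}{x} \left(-5\right) = \frac{280}{x}$)
$\frac{l{\left(258 \right)}}{-483221} - \frac{215402}{-57388} = \frac{280 \cdot \frac{1}{258}}{-483221} - \frac{215402}{-57388} = 280 \cdot \frac{1}{258} \left(- \frac{1}{483221}\right) - - \frac{107701}{28694} = \frac{140}{129} \left(- \frac{1}{483221}\right) + \frac{107701}{28694} = - \frac{140}{62335509} + \frac{107701}{28694} = \frac{6713592637649}{1788655095246}$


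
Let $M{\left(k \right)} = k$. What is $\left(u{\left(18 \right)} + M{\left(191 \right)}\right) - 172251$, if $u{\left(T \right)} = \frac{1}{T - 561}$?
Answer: $- \frac{93428581}{543} \approx -1.7206 \cdot 10^{5}$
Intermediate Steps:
$u{\left(T \right)} = \frac{1}{-561 + T}$
$\left(u{\left(18 \right)} + M{\left(191 \right)}\right) - 172251 = \left(\frac{1}{-561 + 18} + 191\right) - 172251 = \left(\frac{1}{-543} + 191\right) - 172251 = \left(- \frac{1}{543} + 191\right) - 172251 = \frac{103712}{543} - 172251 = - \frac{93428581}{543}$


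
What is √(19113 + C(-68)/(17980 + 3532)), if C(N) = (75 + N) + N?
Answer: √2211211999510/10756 ≈ 138.25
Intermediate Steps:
C(N) = 75 + 2*N
√(19113 + C(-68)/(17980 + 3532)) = √(19113 + (75 + 2*(-68))/(17980 + 3532)) = √(19113 + (75 - 136)/21512) = √(19113 - 61*1/21512) = √(19113 - 61/21512) = √(411158795/21512) = √2211211999510/10756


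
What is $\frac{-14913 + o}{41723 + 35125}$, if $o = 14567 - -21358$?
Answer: $\frac{1751}{6404} \approx 0.27342$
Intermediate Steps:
$o = 35925$ ($o = 14567 + 21358 = 35925$)
$\frac{-14913 + o}{41723 + 35125} = \frac{-14913 + 35925}{41723 + 35125} = \frac{21012}{76848} = 21012 \cdot \frac{1}{76848} = \frac{1751}{6404}$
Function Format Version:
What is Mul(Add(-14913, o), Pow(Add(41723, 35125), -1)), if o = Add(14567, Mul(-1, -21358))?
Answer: Rational(1751, 6404) ≈ 0.27342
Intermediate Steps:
o = 35925 (o = Add(14567, 21358) = 35925)
Mul(Add(-14913, o), Pow(Add(41723, 35125), -1)) = Mul(Add(-14913, 35925), Pow(Add(41723, 35125), -1)) = Mul(21012, Pow(76848, -1)) = Mul(21012, Rational(1, 76848)) = Rational(1751, 6404)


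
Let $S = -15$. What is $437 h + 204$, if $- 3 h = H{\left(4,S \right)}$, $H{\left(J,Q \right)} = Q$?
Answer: $2389$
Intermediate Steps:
$h = 5$ ($h = \left(- \frac{1}{3}\right) \left(-15\right) = 5$)
$437 h + 204 = 437 \cdot 5 + 204 = 2185 + 204 = 2389$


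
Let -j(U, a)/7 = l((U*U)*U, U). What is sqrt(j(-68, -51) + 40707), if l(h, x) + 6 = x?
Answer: 5*sqrt(1649) ≈ 203.04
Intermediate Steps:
l(h, x) = -6 + x
j(U, a) = 42 - 7*U (j(U, a) = -7*(-6 + U) = 42 - 7*U)
sqrt(j(-68, -51) + 40707) = sqrt((42 - 7*(-68)) + 40707) = sqrt((42 + 476) + 40707) = sqrt(518 + 40707) = sqrt(41225) = 5*sqrt(1649)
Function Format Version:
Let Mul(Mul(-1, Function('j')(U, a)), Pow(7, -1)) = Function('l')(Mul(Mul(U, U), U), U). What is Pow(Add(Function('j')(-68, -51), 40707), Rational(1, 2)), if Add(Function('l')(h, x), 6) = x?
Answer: Mul(5, Pow(1649, Rational(1, 2))) ≈ 203.04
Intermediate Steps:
Function('l')(h, x) = Add(-6, x)
Function('j')(U, a) = Add(42, Mul(-7, U)) (Function('j')(U, a) = Mul(-7, Add(-6, U)) = Add(42, Mul(-7, U)))
Pow(Add(Function('j')(-68, -51), 40707), Rational(1, 2)) = Pow(Add(Add(42, Mul(-7, -68)), 40707), Rational(1, 2)) = Pow(Add(Add(42, 476), 40707), Rational(1, 2)) = Pow(Add(518, 40707), Rational(1, 2)) = Pow(41225, Rational(1, 2)) = Mul(5, Pow(1649, Rational(1, 2)))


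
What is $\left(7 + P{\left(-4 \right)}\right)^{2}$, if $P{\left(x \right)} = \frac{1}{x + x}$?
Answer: $\frac{3025}{64} \approx 47.266$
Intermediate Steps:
$P{\left(x \right)} = \frac{1}{2 x}$
$\left(7 + P{\left(-4 \right)}\right)^{2} = \left(7 + \frac{1}{2 \left(-4\right)}\right)^{2} = \left(7 + \frac{1}{2} \left(- \frac{1}{4}\right)\right)^{2} = \left(7 - \frac{1}{8}\right)^{2} = \left(\frac{55}{8}\right)^{2} = \frac{3025}{64}$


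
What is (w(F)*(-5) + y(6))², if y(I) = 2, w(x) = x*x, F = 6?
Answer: 31684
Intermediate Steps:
w(x) = x²
(w(F)*(-5) + y(6))² = (6²*(-5) + 2)² = (36*(-5) + 2)² = (-180 + 2)² = (-178)² = 31684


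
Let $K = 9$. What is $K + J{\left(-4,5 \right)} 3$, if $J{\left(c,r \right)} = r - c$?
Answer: $36$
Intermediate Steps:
$K + J{\left(-4,5 \right)} 3 = 9 + \left(5 - -4\right) 3 = 9 + \left(5 + 4\right) 3 = 9 + 9 \cdot 3 = 9 + 27 = 36$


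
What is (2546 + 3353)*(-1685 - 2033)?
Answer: -21932482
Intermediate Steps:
(2546 + 3353)*(-1685 - 2033) = 5899*(-3718) = -21932482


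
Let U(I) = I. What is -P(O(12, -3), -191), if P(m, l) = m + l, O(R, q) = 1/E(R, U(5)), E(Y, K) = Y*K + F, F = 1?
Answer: 11650/61 ≈ 190.98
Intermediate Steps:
E(Y, K) = 1 + K*Y (E(Y, K) = Y*K + 1 = K*Y + 1 = 1 + K*Y)
O(R, q) = 1/(1 + 5*R)
P(m, l) = l + m
-P(O(12, -3), -191) = -(-191 + 1/(1 + 5*12)) = -(-191 + 1/(1 + 60)) = -(-191 + 1/61) = -1*(-11650/61) = 11650/61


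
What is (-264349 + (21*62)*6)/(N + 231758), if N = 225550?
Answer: -256537/457308 ≈ -0.56097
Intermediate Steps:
(-264349 + (21*62)*6)/(N + 231758) = (-264349 + (21*62)*6)/(225550 + 231758) = (-264349 + 1302*6)/457308 = (-264349 + 7812)*(1/457308) = -256537*1/457308 = -256537/457308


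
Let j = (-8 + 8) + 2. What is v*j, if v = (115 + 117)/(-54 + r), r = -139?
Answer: -464/193 ≈ -2.4041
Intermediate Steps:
j = 2 (j = 0 + 2 = 2)
v = -232/193 (v = (115 + 117)/(-54 - 139) = 232/(-193) = 232*(-1/193) = -232/193 ≈ -1.2021)
v*j = -232/193*2 = -464/193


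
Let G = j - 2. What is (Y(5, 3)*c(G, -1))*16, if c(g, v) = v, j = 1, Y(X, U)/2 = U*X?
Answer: -480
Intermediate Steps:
Y(X, U) = 2*U*X (Y(X, U) = 2*(U*X) = 2*U*X)
G = -1 (G = 1 - 2 = -1)
(Y(5, 3)*c(G, -1))*16 = ((2*3*5)*(-1))*16 = (30*(-1))*16 = -30*16 = -480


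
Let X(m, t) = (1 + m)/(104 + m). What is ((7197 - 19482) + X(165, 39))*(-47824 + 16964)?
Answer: 101976839140/269 ≈ 3.7910e+8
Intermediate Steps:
X(m, t) = (1 + m)/(104 + m)
((7197 - 19482) + X(165, 39))*(-47824 + 16964) = ((7197 - 19482) + (1 + 165)/(104 + 165))*(-47824 + 16964) = (-12285 + 166/269)*(-30860) = -3304499/269*(-30860) = 101976839140/269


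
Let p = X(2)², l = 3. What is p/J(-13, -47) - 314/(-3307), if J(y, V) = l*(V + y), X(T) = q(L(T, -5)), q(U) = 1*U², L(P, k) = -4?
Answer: -197518/148815 ≈ -1.3273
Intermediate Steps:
q(U) = U²
X(T) = 16 (X(T) = (-4)² = 16)
p = 256 (p = 16² = 256)
J(y, V) = 3*V + 3*y (J(y, V) = 3*(V + y) = 3*V + 3*y)
p/J(-13, -47) - 314/(-3307) = 256/(3*(-47) + 3*(-13)) - 314/(-3307) = 256/(-141 - 39) - 314*(-1/3307) = 256/(-180) + 314/3307 = 256*(-1/180) + 314/3307 = -64/45 + 314/3307 = -197518/148815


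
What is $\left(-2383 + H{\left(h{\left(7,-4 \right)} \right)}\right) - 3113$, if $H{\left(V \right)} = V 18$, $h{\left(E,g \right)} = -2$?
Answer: $-5532$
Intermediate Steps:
$H{\left(V \right)} = 18 V$
$\left(-2383 + H{\left(h{\left(7,-4 \right)} \right)}\right) - 3113 = \left(-2383 + 18 \left(-2\right)\right) - 3113 = \left(-2383 - 36\right) - 3113 = -2419 - 3113 = -5532$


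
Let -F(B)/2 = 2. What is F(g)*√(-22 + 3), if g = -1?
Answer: -4*I*√19 ≈ -17.436*I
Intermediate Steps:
F(B) = -4 (F(B) = -2*2 = -4)
F(g)*√(-22 + 3) = -4*√(-22 + 3) = -4*I*√19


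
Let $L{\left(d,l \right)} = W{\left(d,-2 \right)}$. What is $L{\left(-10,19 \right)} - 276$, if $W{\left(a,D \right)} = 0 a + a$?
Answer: $-286$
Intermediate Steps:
$W{\left(a,D \right)} = a$ ($W{\left(a,D \right)} = 0 + a = a$)
$L{\left(d,l \right)} = d$
$L{\left(-10,19 \right)} - 276 = -10 - 276 = -286$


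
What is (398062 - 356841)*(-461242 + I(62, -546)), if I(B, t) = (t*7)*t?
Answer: 67007620970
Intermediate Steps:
I(B, t) = 7*t² (I(B, t) = (7*t)*t = 7*t²)
(398062 - 356841)*(-461242 + I(62, -546)) = (398062 - 356841)*(-461242 + 7*(-546)²) = 41221*(-461242 + 7*298116) = 41221*(-461242 + 2086812) = 41221*1625570 = 67007620970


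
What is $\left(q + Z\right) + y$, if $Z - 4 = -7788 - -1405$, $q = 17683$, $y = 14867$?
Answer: $26171$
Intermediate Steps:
$Z = -6379$ ($Z = 4 - 6383 = -6379$)
$\left(q + Z\right) + y = \left(17683 - 6379\right) + 14867 = 11304 + 14867 = 26171$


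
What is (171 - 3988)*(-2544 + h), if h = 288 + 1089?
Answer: 4454439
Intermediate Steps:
h = 1377
(171 - 3988)*(-2544 + h) = (171 - 3988)*(-2544 + 1377) = -3817*(-1167) = 4454439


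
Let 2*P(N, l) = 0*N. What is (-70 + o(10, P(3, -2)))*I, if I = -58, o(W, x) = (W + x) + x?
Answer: 3480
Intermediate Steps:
P(N, l) = 0 (P(N, l) = (0*N)/2 = (½)*0 = 0)
o(W, x) = W + 2*x
(-70 + o(10, P(3, -2)))*I = (-70 + (10 + 2*0))*(-58) = (-70 + (10 + 0))*(-58) = (-70 + 10)*(-58) = -60*(-58) = 3480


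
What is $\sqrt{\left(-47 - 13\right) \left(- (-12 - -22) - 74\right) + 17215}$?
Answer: $\sqrt{22255} \approx 149.18$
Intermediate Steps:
$\sqrt{\left(-47 - 13\right) \left(- (-12 - -22) - 74\right) + 17215} = \sqrt{- 60 \left(- (-12 + 22) - 74\right) + 17215} = \sqrt{- 60 \left(\left(-1\right) 10 - 74\right) + 17215} = \sqrt{- 60 \left(-10 - 74\right) + 17215} = \sqrt{\left(-60\right) \left(-84\right) + 17215} = \sqrt{5040 + 17215} = \sqrt{22255}$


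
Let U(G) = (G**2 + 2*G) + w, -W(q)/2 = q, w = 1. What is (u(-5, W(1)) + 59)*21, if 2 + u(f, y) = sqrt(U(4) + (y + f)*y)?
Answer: 1197 + 21*sqrt(39) ≈ 1328.1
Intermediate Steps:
W(q) = -2*q
U(G) = 1 + G**2 + 2*G (U(G) = (G**2 + 2*G) + 1 = 1 + G**2 + 2*G)
u(f, y) = -2 + sqrt(25 + y*(f + y)) (u(f, y) = -2 + sqrt((1 + 4**2 + 2*4) + (y + f)*y) = -2 + sqrt((1 + 16 + 8) + (f + y)*y) = -2 + sqrt(25 + y*(f + y)))
(u(-5, W(1)) + 59)*21 = ((-2 + sqrt(25 + (-2*1)**2 - (-10))) + 59)*21 = ((-2 + sqrt(25 + (-2)**2 - 5*(-2))) + 59)*21 = ((-2 + sqrt(25 + 4 + 10)) + 59)*21 = ((-2 + sqrt(39)) + 59)*21 = (57 + sqrt(39))*21 = 1197 + 21*sqrt(39)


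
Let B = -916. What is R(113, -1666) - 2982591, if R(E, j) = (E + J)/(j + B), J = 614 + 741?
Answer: -3850525715/1291 ≈ -2.9826e+6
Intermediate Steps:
J = 1355
R(E, j) = (1355 + E)/(-916 + j) (R(E, j) = (E + 1355)/(j - 916) = (1355 + E)/(-916 + j))
R(113, -1666) - 2982591 = (1355 + 113)/(-916 - 1666) - 2982591 = 1468/(-2582) - 2982591 = -1/2582*1468 - 2982591 = -734/1291 - 2982591 = -3850525715/1291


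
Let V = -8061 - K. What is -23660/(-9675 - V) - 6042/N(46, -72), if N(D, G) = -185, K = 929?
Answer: 1703174/25345 ≈ 67.200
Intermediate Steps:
V = -8990 (V = -8061 - 1*929 = -8061 - 929 = -8990)
-23660/(-9675 - V) - 6042/N(46, -72) = -23660/(-9675 - 1*(-8990)) - 6042/(-185) = -23660/(-9675 + 8990) - 6042*(-1/185) = -23660/(-685) + 6042/185 = -23660*(-1/685) + 6042/185 = 4732/137 + 6042/185 = 1703174/25345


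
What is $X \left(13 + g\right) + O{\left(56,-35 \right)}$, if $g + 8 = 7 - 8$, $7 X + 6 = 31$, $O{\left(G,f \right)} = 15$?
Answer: $\frac{205}{7} \approx 29.286$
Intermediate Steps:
$X = \frac{25}{7}$ ($X = - \frac{6}{7} + \frac{1}{7} \cdot 31 = - \frac{6}{7} + \frac{31}{7} = \frac{25}{7} \approx 3.5714$)
$g = -9$ ($g = -8 + \left(7 - 8\right) = -8 - 1 = -9$)
$X \left(13 + g\right) + O{\left(56,-35 \right)} = \frac{25 \left(13 - 9\right)}{7} + 15 = \frac{25}{7} \cdot 4 + 15 = \frac{100}{7} + 15 = \frac{205}{7}$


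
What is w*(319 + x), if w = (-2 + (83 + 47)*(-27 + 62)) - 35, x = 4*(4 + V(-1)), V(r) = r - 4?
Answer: 1421595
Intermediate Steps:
V(r) = -4 + r
x = -4 (x = 4*(4 + (-4 - 1)) = 4*(4 - 5) = 4*(-1) = -4)
w = 4513 (w = (-2 + 130*35) - 35 = (-2 + 4550) - 35 = 4548 - 35 = 4513)
w*(319 + x) = 4513*(319 - 4) = 4513*315 = 1421595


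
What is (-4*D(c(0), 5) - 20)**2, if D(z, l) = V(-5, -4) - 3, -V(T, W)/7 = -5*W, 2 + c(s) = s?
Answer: 304704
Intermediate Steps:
c(s) = -2 + s
V(T, W) = 35*W (V(T, W) = -(-35)*W = 35*W)
D(z, l) = -143 (D(z, l) = 35*(-4) - 3 = -140 - 3 = -143)
(-4*D(c(0), 5) - 20)**2 = (-4*(-143) - 20)**2 = (572 - 20)**2 = 552**2 = 304704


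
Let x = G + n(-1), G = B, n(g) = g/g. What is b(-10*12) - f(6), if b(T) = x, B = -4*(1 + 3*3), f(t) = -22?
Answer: -17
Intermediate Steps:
n(g) = 1
B = -40 (B = -4*(1 + 9) = -4*10 = -40)
G = -40
x = -39 (x = -40 + 1 = -39)
b(T) = -39
b(-10*12) - f(6) = -39 - 1*(-22) = -39 + 22 = -17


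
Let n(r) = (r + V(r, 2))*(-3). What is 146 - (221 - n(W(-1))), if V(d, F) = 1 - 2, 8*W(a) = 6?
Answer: -297/4 ≈ -74.250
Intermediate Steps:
W(a) = 3/4 (W(a) = (1/8)*6 = 3/4)
V(d, F) = -1
n(r) = 3 - 3*r (n(r) = (r - 1)*(-3) = (-1 + r)*(-3) = 3 - 3*r)
146 - (221 - n(W(-1))) = 146 - (221 - (3 - 3*3/4)) = 146 - (221 - (3 - 9/4)) = 146 - (221 - 1*3/4) = 146 - (221 - 3/4) = 146 - 1*881/4 = 146 - 881/4 = -297/4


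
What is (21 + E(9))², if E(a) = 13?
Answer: 1156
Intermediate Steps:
(21 + E(9))² = (21 + 13)² = 34² = 1156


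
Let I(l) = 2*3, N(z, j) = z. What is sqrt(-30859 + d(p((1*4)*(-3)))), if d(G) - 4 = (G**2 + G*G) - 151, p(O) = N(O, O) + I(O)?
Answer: I*sqrt(30934) ≈ 175.88*I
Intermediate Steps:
I(l) = 6
p(O) = 6 + O (p(O) = O + 6 = 6 + O)
d(G) = -147 + 2*G**2 (d(G) = 4 + ((G**2 + G*G) - 151) = 4 + ((G**2 + G**2) - 151) = 4 + (2*G**2 - 151) = 4 + (-151 + 2*G**2) = -147 + 2*G**2)
sqrt(-30859 + d(p((1*4)*(-3)))) = sqrt(-30859 + (-147 + 2*(6 + (1*4)*(-3))**2)) = sqrt(-30859 + (-147 + 2*(6 + 4*(-3))**2)) = sqrt(-30859 + (-147 + 2*(6 - 12)**2)) = sqrt(-30859 + (-147 + 2*(-6)**2)) = sqrt(-30859 + (-147 + 2*36)) = sqrt(-30859 + (-147 + 72)) = sqrt(-30859 - 75) = sqrt(-30934) = I*sqrt(30934)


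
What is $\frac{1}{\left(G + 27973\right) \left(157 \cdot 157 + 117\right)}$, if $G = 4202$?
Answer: $\frac{1}{796846050} \approx 1.2549 \cdot 10^{-9}$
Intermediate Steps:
$\frac{1}{\left(G + 27973\right) \left(157 \cdot 157 + 117\right)} = \frac{1}{\left(4202 + 27973\right) \left(157 \cdot 157 + 117\right)} = \frac{1}{32175 \left(24649 + 117\right)} = \frac{1}{32175 \cdot 24766} = \frac{1}{32175} \cdot \frac{1}{24766} = \frac{1}{796846050}$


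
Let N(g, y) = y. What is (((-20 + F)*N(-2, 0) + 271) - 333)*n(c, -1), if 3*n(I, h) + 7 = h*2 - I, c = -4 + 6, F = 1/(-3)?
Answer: 682/3 ≈ 227.33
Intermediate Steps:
F = -1/3 ≈ -0.33333
c = 2
n(I, h) = -7/3 - I/3 + 2*h/3 (n(I, h) = -7/3 + (h*2 - I)/3 = -7/3 + (2*h - I)/3 = -7/3 + (-I + 2*h)/3 = -7/3 + (-I/3 + 2*h/3) = -7/3 - I/3 + 2*h/3)
(((-20 + F)*N(-2, 0) + 271) - 333)*n(c, -1) = (((-20 - 1/3)*0 + 271) - 333)*(-7/3 - 1/3*2 + (2/3)*(-1)) = ((-61/3*0 + 271) - 333)*(-7/3 - 2/3 - 2/3) = ((0 + 271) - 333)*(-11/3) = (271 - 333)*(-11/3) = -62*(-11/3) = 682/3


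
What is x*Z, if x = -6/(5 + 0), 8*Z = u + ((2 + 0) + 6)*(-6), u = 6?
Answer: 63/10 ≈ 6.3000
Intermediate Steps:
Z = -21/4 (Z = (6 + ((2 + 0) + 6)*(-6))/8 = (6 + (2 + 6)*(-6))/8 = (6 + 8*(-6))/8 = (6 - 48)/8 = (1/8)*(-42) = -21/4 ≈ -5.2500)
x = -6/5 ≈ -1.2000
x*Z = -6/5*(-21/4) = 63/10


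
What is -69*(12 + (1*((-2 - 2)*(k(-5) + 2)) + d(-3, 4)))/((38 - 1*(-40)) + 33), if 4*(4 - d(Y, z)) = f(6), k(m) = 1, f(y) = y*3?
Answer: 23/74 ≈ 0.31081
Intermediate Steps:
f(y) = 3*y
d(Y, z) = -½ (d(Y, z) = 4 - 3*6/4 = 4 - ¼*18 = 4 - 9/2 = -½)
-69*(12 + (1*((-2 - 2)*(k(-5) + 2)) + d(-3, 4)))/((38 - 1*(-40)) + 33) = -69*(12 + (1*((-2 - 2)*(1 + 2)) - ½))/((38 - 1*(-40)) + 33) = -69*(12 + (1*(-4*3) - ½))/((38 + 40) + 33) = -69*(12 + (1*(-12) - ½))/(78 + 33) = -69*(12 + (-12 - ½))/111 = -69*(12 - 25/2)/111 = -(-69)/(2*111) = -69*(-1/222) = 23/74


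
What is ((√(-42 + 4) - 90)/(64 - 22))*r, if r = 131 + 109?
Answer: -3600/7 + 40*I*√38/7 ≈ -514.29 + 35.225*I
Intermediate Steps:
r = 240
((√(-42 + 4) - 90)/(64 - 22))*r = ((√(-42 + 4) - 90)/(64 - 22))*240 = ((√(-38) - 90)/42)*240 = ((I*√38 - 90)*(1/42))*240 = ((-90 + I*√38)*(1/42))*240 = (-15/7 + I*√38/42)*240 = -3600/7 + 40*I*√38/7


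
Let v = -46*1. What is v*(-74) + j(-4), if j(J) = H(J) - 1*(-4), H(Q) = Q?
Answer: 3404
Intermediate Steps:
v = -46
j(J) = 4 + J (j(J) = J - 1*(-4) = J + 4 = 4 + J)
v*(-74) + j(-4) = -46*(-74) + (4 - 4) = 3404 + 0 = 3404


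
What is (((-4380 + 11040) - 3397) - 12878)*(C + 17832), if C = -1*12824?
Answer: -48151920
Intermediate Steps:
C = -12824
(((-4380 + 11040) - 3397) - 12878)*(C + 17832) = (((-4380 + 11040) - 3397) - 12878)*(-12824 + 17832) = ((6660 - 3397) - 12878)*5008 = (3263 - 12878)*5008 = -9615*5008 = -48151920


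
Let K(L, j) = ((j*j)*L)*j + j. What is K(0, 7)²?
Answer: 49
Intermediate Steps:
K(L, j) = j + L*j³ (K(L, j) = (j²*L)*j + j = (L*j²)*j + j = L*j³ + j = j + L*j³)
K(0, 7)² = (7 + 0*7³)² = (7 + 0*343)² = (7 + 0)² = 7² = 49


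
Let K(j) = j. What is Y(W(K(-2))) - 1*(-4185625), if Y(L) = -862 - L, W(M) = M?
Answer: 4184765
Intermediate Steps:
Y(W(K(-2))) - 1*(-4185625) = (-862 - 1*(-2)) - 1*(-4185625) = (-862 + 2) + 4185625 = -860 + 4185625 = 4184765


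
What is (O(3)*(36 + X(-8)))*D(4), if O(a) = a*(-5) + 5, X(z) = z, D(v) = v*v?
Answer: -4480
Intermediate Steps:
D(v) = v**2
O(a) = 5 - 5*a (O(a) = -5*a + 5 = 5 - 5*a)
(O(3)*(36 + X(-8)))*D(4) = ((5 - 5*3)*(36 - 8))*4**2 = ((5 - 15)*28)*16 = -10*28*16 = -280*16 = -4480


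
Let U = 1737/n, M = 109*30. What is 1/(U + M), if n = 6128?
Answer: 6128/20040297 ≈ 0.00030578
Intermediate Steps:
M = 3270
U = 1737/6128 ≈ 0.28345
1/(U + M) = 1/(1737/6128 + 3270) = 1/(20040297/6128) = 6128/20040297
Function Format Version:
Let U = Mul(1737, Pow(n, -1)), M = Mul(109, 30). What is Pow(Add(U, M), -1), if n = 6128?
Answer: Rational(6128, 20040297) ≈ 0.00030578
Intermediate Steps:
M = 3270
U = Rational(1737, 6128) (U = Mul(1737, Pow(6128, -1)) = Mul(1737, Rational(1, 6128)) = Rational(1737, 6128) ≈ 0.28345)
Pow(Add(U, M), -1) = Pow(Add(Rational(1737, 6128), 3270), -1) = Pow(Rational(20040297, 6128), -1) = Rational(6128, 20040297)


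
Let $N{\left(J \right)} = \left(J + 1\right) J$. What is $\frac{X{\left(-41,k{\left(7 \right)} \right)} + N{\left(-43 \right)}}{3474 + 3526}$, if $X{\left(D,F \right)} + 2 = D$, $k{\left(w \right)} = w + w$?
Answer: $\frac{1763}{7000} \approx 0.25186$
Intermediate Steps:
$k{\left(w \right)} = 2 w$
$X{\left(D,F \right)} = -2 + D$
$N{\left(J \right)} = J \left(1 + J\right)$ ($N{\left(J \right)} = \left(1 + J\right) J = J \left(1 + J\right)$)
$\frac{X{\left(-41,k{\left(7 \right)} \right)} + N{\left(-43 \right)}}{3474 + 3526} = \frac{\left(-2 - 41\right) - 43 \left(1 - 43\right)}{3474 + 3526} = \frac{-43 - -1806}{7000} = \left(-43 + 1806\right) \frac{1}{7000} = 1763 \cdot \frac{1}{7000} = \frac{1763}{7000}$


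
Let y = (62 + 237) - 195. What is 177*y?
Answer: 18408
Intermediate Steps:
y = 104 (y = 299 - 195 = 104)
177*y = 177*104 = 18408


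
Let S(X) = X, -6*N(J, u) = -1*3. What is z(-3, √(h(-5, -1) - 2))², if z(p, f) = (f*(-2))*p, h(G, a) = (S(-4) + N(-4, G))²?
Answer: 369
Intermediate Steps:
N(J, u) = ½ (N(J, u) = -(-1)*3/6 = -⅙*(-3) = ½)
h(G, a) = 49/4 (h(G, a) = (-4 + ½)² = (-7/2)² = 49/4)
z(p, f) = -2*f*p (z(p, f) = (-2*f)*p = -2*f*p)
z(-3, √(h(-5, -1) - 2))² = (-2*√(49/4 - 2)*(-3))² = (-2*√(41/4)*(-3))² = (-2*√41/2*(-3))² = (3*√41)² = 369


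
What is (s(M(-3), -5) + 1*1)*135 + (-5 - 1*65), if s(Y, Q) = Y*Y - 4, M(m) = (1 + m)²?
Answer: 1685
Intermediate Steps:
s(Y, Q) = -4 + Y² (s(Y, Q) = Y² - 4 = -4 + Y²)
(s(M(-3), -5) + 1*1)*135 + (-5 - 1*65) = ((-4 + ((1 - 3)²)²) + 1*1)*135 + (-5 - 1*65) = ((-4 + ((-2)²)²) + 1)*135 + (-5 - 65) = ((-4 + 4²) + 1)*135 - 70 = ((-4 + 16) + 1)*135 - 70 = (12 + 1)*135 - 70 = 13*135 - 70 = 1755 - 70 = 1685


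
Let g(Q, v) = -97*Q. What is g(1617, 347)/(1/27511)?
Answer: -4315072839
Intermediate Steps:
g(1617, 347)/(1/27511) = (-97*1617)/(1/27511) = -156849/1/27511 = -156849*27511 = -4315072839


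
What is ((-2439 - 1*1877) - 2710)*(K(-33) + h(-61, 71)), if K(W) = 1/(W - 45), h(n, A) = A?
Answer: -6483827/13 ≈ -4.9876e+5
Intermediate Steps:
K(W) = 1/(-45 + W)
((-2439 - 1*1877) - 2710)*(K(-33) + h(-61, 71)) = ((-2439 - 1*1877) - 2710)*(1/(-45 - 33) + 71) = ((-2439 - 1877) - 2710)*(1/(-78) + 71) = (-4316 - 2710)*(-1/78 + 71) = -7026*5537/78 = -6483827/13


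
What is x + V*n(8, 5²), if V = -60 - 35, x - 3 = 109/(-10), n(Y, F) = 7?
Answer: -6729/10 ≈ -672.90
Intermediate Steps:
x = -79/10 (x = 3 + 109/(-10) = 3 + 109*(-⅒) = 3 - 109/10 = -79/10 ≈ -7.9000)
V = -95
x + V*n(8, 5²) = -79/10 - 95*7 = -79/10 - 665 = -6729/10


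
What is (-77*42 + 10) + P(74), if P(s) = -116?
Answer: -3340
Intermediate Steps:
(-77*42 + 10) + P(74) = (-77*42 + 10) - 116 = (-3234 + 10) - 116 = -3224 - 116 = -3340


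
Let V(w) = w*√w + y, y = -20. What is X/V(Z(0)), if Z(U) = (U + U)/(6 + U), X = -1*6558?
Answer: 3279/10 ≈ 327.90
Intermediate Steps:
X = -6558
Z(U) = 2*U/(6 + U) (Z(U) = (2*U)/(6 + U) = 2*U/(6 + U))
V(w) = -20 + w^(3/2) (V(w) = w*√w - 20 = w^(3/2) - 20 = -20 + w^(3/2))
X/V(Z(0)) = -6558/(-20 + (2*0/(6 + 0))^(3/2)) = -6558/(-20 + (2*0/6)^(3/2)) = -6558/(-20 + (2*0*(⅙))^(3/2)) = -6558/(-20 + 0^(3/2)) = -6558/(-20 + 0) = -6558/(-20) = -6558*(-1/20) = 3279/10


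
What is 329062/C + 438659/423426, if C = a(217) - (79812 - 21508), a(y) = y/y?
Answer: -113758270735/24687006078 ≈ -4.6080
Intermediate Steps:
a(y) = 1
C = -58303 (C = 1 - (79812 - 21508) = 1 - 1*58304 = 1 - 58304 = -58303)
329062/C + 438659/423426 = 329062/(-58303) + 438659/423426 = 329062*(-1/58303) + 438659*(1/423426) = -329062/58303 + 438659/423426 = -113758270735/24687006078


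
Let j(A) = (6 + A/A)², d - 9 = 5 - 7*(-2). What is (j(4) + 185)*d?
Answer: 6552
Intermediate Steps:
d = 28 (d = 9 + (5 - 7*(-2)) = 9 + (5 + 14) = 9 + 19 = 28)
j(A) = 49 (j(A) = (6 + 1)² = 7² = 49)
(j(4) + 185)*d = (49 + 185)*28 = 234*28 = 6552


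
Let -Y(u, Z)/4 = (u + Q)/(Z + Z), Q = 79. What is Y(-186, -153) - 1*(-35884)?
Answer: 5490038/153 ≈ 35883.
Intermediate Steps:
Y(u, Z) = -2*(79 + u)/Z (Y(u, Z) = -4*(u + 79)/(Z + Z) = -4*(79 + u)/(2*Z) = -4*(79 + u)*1/(2*Z) = -2*(79 + u)/Z)
Y(-186, -153) - 1*(-35884) = 2*(-79 - 1*(-186))/(-153) - 1*(-35884) = 2*(-1/153)*(-79 + 186) + 35884 = 2*(-1/153)*107 + 35884 = -214/153 + 35884 = 5490038/153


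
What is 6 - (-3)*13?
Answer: 45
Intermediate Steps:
6 - (-3)*13 = 6 - 3*(-13) = 6 + 39 = 45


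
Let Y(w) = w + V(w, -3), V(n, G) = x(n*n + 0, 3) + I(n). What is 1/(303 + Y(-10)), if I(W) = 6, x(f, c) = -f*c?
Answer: -1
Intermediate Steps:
x(f, c) = -c*f
V(n, G) = 6 - 3*n² (V(n, G) = -1*3*(n*n + 0) + 6 = -1*3*(n² + 0) + 6 = -1*3*n² + 6 = -3*n² + 6 = 6 - 3*n²)
Y(w) = 6 + w - 3*w² (Y(w) = w + (6 - 3*w²) = 6 + w - 3*w²)
1/(303 + Y(-10)) = 1/(303 + (6 - 10 - 3*(-10)²)) = 1/(303 + (6 - 10 - 3*100)) = 1/(303 + (6 - 10 - 300)) = 1/(303 - 304) = 1/(-1) = -1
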